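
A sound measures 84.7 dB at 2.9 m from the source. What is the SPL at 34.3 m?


Given values:
  SPL1 = 84.7 dB, r1 = 2.9 m, r2 = 34.3 m
Formula: SPL2 = SPL1 - 20 * log10(r2 / r1)
Compute ratio: r2 / r1 = 34.3 / 2.9 = 11.8276
Compute log10: log10(11.8276) = 1.072897
Compute drop: 20 * 1.072897 = 21.4579
SPL2 = 84.7 - 21.4579 = 63.24

63.24 dB


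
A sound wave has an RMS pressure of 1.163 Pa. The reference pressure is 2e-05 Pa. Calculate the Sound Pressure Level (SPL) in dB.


Given values:
  p = 1.163 Pa
  p_ref = 2e-05 Pa
Formula: SPL = 20 * log10(p / p_ref)
Compute ratio: p / p_ref = 1.163 / 2e-05 = 58150
Compute log10: log10(58150) = 4.76455
Multiply: SPL = 20 * 4.76455 = 95.29

95.29 dB


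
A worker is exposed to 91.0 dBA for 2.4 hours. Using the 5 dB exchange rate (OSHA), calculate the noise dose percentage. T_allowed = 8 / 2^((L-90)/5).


Given values:
  L = 91.0 dBA, T = 2.4 hours
Formula: T_allowed = 8 / 2^((L - 90) / 5)
Compute exponent: (91.0 - 90) / 5 = 0.2
Compute 2^(0.2) = 1.148698
T_allowed = 8 / 1.148698 = 6.964407 hours
Dose = (T / T_allowed) * 100
Dose = (2.4 / 6.964407) * 100 = 34.46

34.46 %


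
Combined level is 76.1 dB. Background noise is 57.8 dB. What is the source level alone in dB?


Given values:
  L_total = 76.1 dB, L_bg = 57.8 dB
Formula: L_source = 10 * log10(10^(L_total/10) - 10^(L_bg/10))
Convert to linear:
  10^(76.1/10) = 40738027.7804
  10^(57.8/10) = 602559.5861
Difference: 40738027.7804 - 602559.5861 = 40135468.1943
L_source = 10 * log10(40135468.1943) = 76.04

76.04 dB


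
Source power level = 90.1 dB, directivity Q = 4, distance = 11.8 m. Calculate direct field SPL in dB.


Given values:
  Lw = 90.1 dB, Q = 4, r = 11.8 m
Formula: SPL = Lw + 10 * log10(Q / (4 * pi * r^2))
Compute 4 * pi * r^2 = 4 * pi * 11.8^2 = 1749.7414
Compute Q / denom = 4 / 1749.7414 = 0.00228605
Compute 10 * log10(0.00228605) = -26.4091
SPL = 90.1 + (-26.4091) = 63.69

63.69 dB


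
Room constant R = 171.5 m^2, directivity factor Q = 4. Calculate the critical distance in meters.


Given values:
  R = 171.5 m^2, Q = 4
Formula: d_c = 0.141 * sqrt(Q * R)
Compute Q * R = 4 * 171.5 = 686.0
Compute sqrt(686.0) = 26.1916
d_c = 0.141 * 26.1916 = 3.693

3.693 m


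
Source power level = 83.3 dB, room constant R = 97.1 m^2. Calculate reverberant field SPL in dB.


Given values:
  Lw = 83.3 dB, R = 97.1 m^2
Formula: SPL = Lw + 10 * log10(4 / R)
Compute 4 / R = 4 / 97.1 = 0.041195
Compute 10 * log10(0.041195) = -13.8516
SPL = 83.3 + (-13.8516) = 69.45

69.45 dB


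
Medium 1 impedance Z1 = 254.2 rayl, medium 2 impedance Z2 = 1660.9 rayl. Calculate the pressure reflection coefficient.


Given values:
  Z1 = 254.2 rayl, Z2 = 1660.9 rayl
Formula: R = (Z2 - Z1) / (Z2 + Z1)
Numerator: Z2 - Z1 = 1660.9 - 254.2 = 1406.7
Denominator: Z2 + Z1 = 1660.9 + 254.2 = 1915.1
R = 1406.7 / 1915.1 = 0.7345

0.7345


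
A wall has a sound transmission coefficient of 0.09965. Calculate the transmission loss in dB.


Given values:
  tau = 0.09965
Formula: TL = 10 * log10(1 / tau)
Compute 1 / tau = 1 / 0.09965 = 10.0351
Compute log10(10.0351) = 1.001522
TL = 10 * 1.001522 = 10.02

10.02 dB


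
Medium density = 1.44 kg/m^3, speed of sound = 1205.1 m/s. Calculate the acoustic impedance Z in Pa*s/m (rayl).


Given values:
  rho = 1.44 kg/m^3
  c = 1205.1 m/s
Formula: Z = rho * c
Z = 1.44 * 1205.1
Z = 1735.34

1735.34 rayl


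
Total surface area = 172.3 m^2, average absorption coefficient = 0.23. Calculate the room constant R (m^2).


Given values:
  S = 172.3 m^2, alpha = 0.23
Formula: R = S * alpha / (1 - alpha)
Numerator: 172.3 * 0.23 = 39.629
Denominator: 1 - 0.23 = 0.77
R = 39.629 / 0.77 = 51.47

51.47 m^2


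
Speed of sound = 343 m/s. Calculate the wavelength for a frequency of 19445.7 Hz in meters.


Given values:
  c = 343 m/s, f = 19445.7 Hz
Formula: lambda = c / f
lambda = 343 / 19445.7
lambda = 0.0176

0.0176 m


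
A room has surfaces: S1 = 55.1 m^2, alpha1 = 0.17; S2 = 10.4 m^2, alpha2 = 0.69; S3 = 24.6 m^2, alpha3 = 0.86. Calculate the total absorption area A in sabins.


Given surfaces:
  Surface 1: 55.1 * 0.17 = 9.367
  Surface 2: 10.4 * 0.69 = 7.176
  Surface 3: 24.6 * 0.86 = 21.156
Formula: A = sum(Si * alpha_i)
A = 9.367 + 7.176 + 21.156
A = 37.7

37.7 sabins


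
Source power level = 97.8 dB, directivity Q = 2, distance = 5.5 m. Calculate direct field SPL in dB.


Given values:
  Lw = 97.8 dB, Q = 2, r = 5.5 m
Formula: SPL = Lw + 10 * log10(Q / (4 * pi * r^2))
Compute 4 * pi * r^2 = 4 * pi * 5.5^2 = 380.1327
Compute Q / denom = 2 / 380.1327 = 0.00526132
Compute 10 * log10(0.00526132) = -22.7891
SPL = 97.8 + (-22.7891) = 75.01

75.01 dB


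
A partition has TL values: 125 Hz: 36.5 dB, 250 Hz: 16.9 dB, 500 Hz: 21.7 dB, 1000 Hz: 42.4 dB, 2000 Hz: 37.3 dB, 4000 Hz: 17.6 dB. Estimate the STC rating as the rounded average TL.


Given TL values at each frequency:
  125 Hz: 36.5 dB
  250 Hz: 16.9 dB
  500 Hz: 21.7 dB
  1000 Hz: 42.4 dB
  2000 Hz: 37.3 dB
  4000 Hz: 17.6 dB
Formula: STC ~ round(average of TL values)
Sum = 36.5 + 16.9 + 21.7 + 42.4 + 37.3 + 17.6 = 172.4
Average = 172.4 / 6 = 28.73
Rounded: 29

29


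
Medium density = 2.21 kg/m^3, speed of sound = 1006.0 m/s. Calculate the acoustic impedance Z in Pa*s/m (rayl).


Given values:
  rho = 2.21 kg/m^3
  c = 1006.0 m/s
Formula: Z = rho * c
Z = 2.21 * 1006.0
Z = 2223.26

2223.26 rayl


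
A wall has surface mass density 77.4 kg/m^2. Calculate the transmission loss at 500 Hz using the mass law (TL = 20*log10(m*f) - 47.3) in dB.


Given values:
  m = 77.4 kg/m^2, f = 500 Hz
Formula: TL = 20 * log10(m * f) - 47.3
Compute m * f = 77.4 * 500 = 38700.0
Compute log10(38700.0) = 4.587711
Compute 20 * 4.587711 = 91.7542
TL = 91.7542 - 47.3 = 44.45

44.45 dB


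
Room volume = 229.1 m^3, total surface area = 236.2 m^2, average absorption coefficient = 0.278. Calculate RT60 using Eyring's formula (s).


Given values:
  V = 229.1 m^3, S = 236.2 m^2, alpha = 0.278
Formula: RT60 = 0.161 * V / (-S * ln(1 - alpha))
Compute ln(1 - 0.278) = ln(0.722) = -0.32573
Denominator: -236.2 * -0.32573 = 76.9374
Numerator: 0.161 * 229.1 = 36.8851
RT60 = 36.8851 / 76.9374 = 0.479

0.479 s


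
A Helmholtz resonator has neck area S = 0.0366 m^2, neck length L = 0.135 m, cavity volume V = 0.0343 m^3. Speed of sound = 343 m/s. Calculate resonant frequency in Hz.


Given values:
  S = 0.0366 m^2, L = 0.135 m, V = 0.0343 m^3, c = 343 m/s
Formula: f = (c / (2*pi)) * sqrt(S / (V * L))
Compute V * L = 0.0343 * 0.135 = 0.0046305
Compute S / (V * L) = 0.0366 / 0.0046305 = 7.9041
Compute sqrt(7.9041) = 2.811423
Compute c / (2*pi) = 343 / 6.283185 = 54.590148
f = 54.590148 * 2.811423 = 153.48

153.48 Hz


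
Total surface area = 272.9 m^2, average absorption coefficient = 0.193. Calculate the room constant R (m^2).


Given values:
  S = 272.9 m^2, alpha = 0.193
Formula: R = S * alpha / (1 - alpha)
Numerator: 272.9 * 0.193 = 52.6697
Denominator: 1 - 0.193 = 0.807
R = 52.6697 / 0.807 = 65.27

65.27 m^2


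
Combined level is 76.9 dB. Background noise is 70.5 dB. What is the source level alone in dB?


Given values:
  L_total = 76.9 dB, L_bg = 70.5 dB
Formula: L_source = 10 * log10(10^(L_total/10) - 10^(L_bg/10))
Convert to linear:
  10^(76.9/10) = 48977881.9368
  10^(70.5/10) = 11220184.543
Difference: 48977881.9368 - 11220184.543 = 37757697.3938
L_source = 10 * log10(37757697.3938) = 75.77

75.77 dB


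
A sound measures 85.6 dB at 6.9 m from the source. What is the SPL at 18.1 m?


Given values:
  SPL1 = 85.6 dB, r1 = 6.9 m, r2 = 18.1 m
Formula: SPL2 = SPL1 - 20 * log10(r2 / r1)
Compute ratio: r2 / r1 = 18.1 / 6.9 = 2.6232
Compute log10: log10(2.6232) = 0.418831
Compute drop: 20 * 0.418831 = 8.3766
SPL2 = 85.6 - 8.3766 = 77.22

77.22 dB


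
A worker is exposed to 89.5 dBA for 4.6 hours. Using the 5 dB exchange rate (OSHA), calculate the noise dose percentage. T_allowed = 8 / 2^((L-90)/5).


Given values:
  L = 89.5 dBA, T = 4.6 hours
Formula: T_allowed = 8 / 2^((L - 90) / 5)
Compute exponent: (89.5 - 90) / 5 = -0.1
Compute 2^(-0.1) = 0.933033
T_allowed = 8 / 0.933033 = 8.574188 hours
Dose = (T / T_allowed) * 100
Dose = (4.6 / 8.574188) * 100 = 53.65

53.65 %


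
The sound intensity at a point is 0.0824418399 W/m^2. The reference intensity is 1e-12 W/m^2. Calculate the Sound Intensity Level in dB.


Given values:
  I = 0.0824418399 W/m^2
  I_ref = 1e-12 W/m^2
Formula: SIL = 10 * log10(I / I_ref)
Compute ratio: I / I_ref = 82441839900
Compute log10: log10(82441839900) = 10.916148
Multiply: SIL = 10 * 10.916148 = 109.16

109.16 dB


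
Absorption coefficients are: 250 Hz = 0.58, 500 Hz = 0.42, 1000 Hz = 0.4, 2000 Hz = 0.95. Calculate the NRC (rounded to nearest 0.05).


Given values:
  a_250 = 0.58, a_500 = 0.42
  a_1000 = 0.4, a_2000 = 0.95
Formula: NRC = (a250 + a500 + a1000 + a2000) / 4
Sum = 0.58 + 0.42 + 0.4 + 0.95 = 2.35
NRC = 2.35 / 4 = 0.5875
Rounded to nearest 0.05: 0.6

0.6


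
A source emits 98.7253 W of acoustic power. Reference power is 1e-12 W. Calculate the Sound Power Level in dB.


Given values:
  W = 98.7253 W
  W_ref = 1e-12 W
Formula: SWL = 10 * log10(W / W_ref)
Compute ratio: W / W_ref = 98725300000000
Compute log10: log10(98725300000000) = 13.994428
Multiply: SWL = 10 * 13.994428 = 139.94

139.94 dB


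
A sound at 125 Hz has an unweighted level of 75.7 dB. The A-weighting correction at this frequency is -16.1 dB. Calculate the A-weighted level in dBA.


Given values:
  SPL = 75.7 dB
  A-weighting at 125 Hz = -16.1 dB
Formula: L_A = SPL + A_weight
L_A = 75.7 + (-16.1)
L_A = 59.6

59.6 dBA


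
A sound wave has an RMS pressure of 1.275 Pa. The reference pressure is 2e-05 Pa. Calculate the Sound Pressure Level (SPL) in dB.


Given values:
  p = 1.275 Pa
  p_ref = 2e-05 Pa
Formula: SPL = 20 * log10(p / p_ref)
Compute ratio: p / p_ref = 1.275 / 2e-05 = 63750
Compute log10: log10(63750) = 4.80448
Multiply: SPL = 20 * 4.80448 = 96.09

96.09 dB


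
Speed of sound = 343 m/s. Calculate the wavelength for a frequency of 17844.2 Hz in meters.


Given values:
  c = 343 m/s, f = 17844.2 Hz
Formula: lambda = c / f
lambda = 343 / 17844.2
lambda = 0.0192

0.0192 m


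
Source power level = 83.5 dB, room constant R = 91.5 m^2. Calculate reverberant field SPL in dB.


Given values:
  Lw = 83.5 dB, R = 91.5 m^2
Formula: SPL = Lw + 10 * log10(4 / R)
Compute 4 / R = 4 / 91.5 = 0.043716
Compute 10 * log10(0.043716) = -13.5936
SPL = 83.5 + (-13.5936) = 69.91

69.91 dB


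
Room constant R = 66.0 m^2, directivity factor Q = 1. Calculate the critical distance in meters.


Given values:
  R = 66.0 m^2, Q = 1
Formula: d_c = 0.141 * sqrt(Q * R)
Compute Q * R = 1 * 66.0 = 66.0
Compute sqrt(66.0) = 8.124
d_c = 0.141 * 8.124 = 1.145

1.145 m


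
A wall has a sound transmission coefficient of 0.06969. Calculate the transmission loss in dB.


Given values:
  tau = 0.06969
Formula: TL = 10 * log10(1 / tau)
Compute 1 / tau = 1 / 0.06969 = 14.3493
Compute log10(14.3493) = 1.156831
TL = 10 * 1.156831 = 11.57

11.57 dB


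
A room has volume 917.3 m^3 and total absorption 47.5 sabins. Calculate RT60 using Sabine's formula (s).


Given values:
  V = 917.3 m^3
  A = 47.5 sabins
Formula: RT60 = 0.161 * V / A
Numerator: 0.161 * 917.3 = 147.6853
RT60 = 147.6853 / 47.5 = 3.109

3.109 s


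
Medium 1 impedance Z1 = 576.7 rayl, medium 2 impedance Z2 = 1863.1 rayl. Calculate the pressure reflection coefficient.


Given values:
  Z1 = 576.7 rayl, Z2 = 1863.1 rayl
Formula: R = (Z2 - Z1) / (Z2 + Z1)
Numerator: Z2 - Z1 = 1863.1 - 576.7 = 1286.4
Denominator: Z2 + Z1 = 1863.1 + 576.7 = 2439.8
R = 1286.4 / 2439.8 = 0.5273

0.5273


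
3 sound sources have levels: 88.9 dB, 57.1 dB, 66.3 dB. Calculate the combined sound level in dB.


Formula: L_total = 10 * log10( sum(10^(Li/10)) )
  Source 1: 10^(88.9/10) = 776247116.6287
  Source 2: 10^(57.1/10) = 512861.384
  Source 3: 10^(66.3/10) = 4265795.188
Sum of linear values = 781025773.2007
L_total = 10 * log10(781025773.2007) = 88.93

88.93 dB


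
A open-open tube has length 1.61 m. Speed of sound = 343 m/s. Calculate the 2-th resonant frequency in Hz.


Given values:
  Tube type: open-open, L = 1.61 m, c = 343 m/s, n = 2
Formula: f_n = n * c / (2 * L)
Compute 2 * L = 2 * 1.61 = 3.22
f = 2 * 343 / 3.22
f = 213.04

213.04 Hz


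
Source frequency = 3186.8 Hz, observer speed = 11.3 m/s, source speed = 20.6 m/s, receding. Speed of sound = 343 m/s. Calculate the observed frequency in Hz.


Given values:
  f_s = 3186.8 Hz, v_o = 11.3 m/s, v_s = 20.6 m/s
  Direction: receding
Formula: f_o = f_s * (c - v_o) / (c + v_s)
Numerator: c - v_o = 343 - 11.3 = 331.7
Denominator: c + v_s = 343 + 20.6 = 363.6
f_o = 3186.8 * 331.7 / 363.6 = 2907.21

2907.21 Hz


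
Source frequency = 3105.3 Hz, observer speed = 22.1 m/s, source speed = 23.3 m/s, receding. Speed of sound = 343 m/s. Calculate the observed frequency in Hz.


Given values:
  f_s = 3105.3 Hz, v_o = 22.1 m/s, v_s = 23.3 m/s
  Direction: receding
Formula: f_o = f_s * (c - v_o) / (c + v_s)
Numerator: c - v_o = 343 - 22.1 = 320.9
Denominator: c + v_s = 343 + 23.3 = 366.3
f_o = 3105.3 * 320.9 / 366.3 = 2720.42

2720.42 Hz


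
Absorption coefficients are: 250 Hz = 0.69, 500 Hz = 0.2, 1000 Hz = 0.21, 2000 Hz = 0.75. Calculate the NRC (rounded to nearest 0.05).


Given values:
  a_250 = 0.69, a_500 = 0.2
  a_1000 = 0.21, a_2000 = 0.75
Formula: NRC = (a250 + a500 + a1000 + a2000) / 4
Sum = 0.69 + 0.2 + 0.21 + 0.75 = 1.85
NRC = 1.85 / 4 = 0.4625
Rounded to nearest 0.05: 0.45

0.45


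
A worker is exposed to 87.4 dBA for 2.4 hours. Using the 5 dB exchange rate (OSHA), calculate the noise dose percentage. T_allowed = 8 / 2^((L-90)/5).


Given values:
  L = 87.4 dBA, T = 2.4 hours
Formula: T_allowed = 8 / 2^((L - 90) / 5)
Compute exponent: (87.4 - 90) / 5 = -0.52
Compute 2^(-0.52) = 0.697372
T_allowed = 8 / 0.697372 = 11.471639 hours
Dose = (T / T_allowed) * 100
Dose = (2.4 / 11.471639) * 100 = 20.92

20.92 %


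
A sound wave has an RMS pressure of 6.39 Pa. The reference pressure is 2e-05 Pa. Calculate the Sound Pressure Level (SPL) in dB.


Given values:
  p = 6.39 Pa
  p_ref = 2e-05 Pa
Formula: SPL = 20 * log10(p / p_ref)
Compute ratio: p / p_ref = 6.39 / 2e-05 = 319500
Compute log10: log10(319500) = 5.504471
Multiply: SPL = 20 * 5.504471 = 110.09

110.09 dB


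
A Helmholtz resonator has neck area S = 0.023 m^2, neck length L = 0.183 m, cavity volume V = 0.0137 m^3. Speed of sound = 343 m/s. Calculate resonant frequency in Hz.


Given values:
  S = 0.023 m^2, L = 0.183 m, V = 0.0137 m^3, c = 343 m/s
Formula: f = (c / (2*pi)) * sqrt(S / (V * L))
Compute V * L = 0.0137 * 0.183 = 0.0025071
Compute S / (V * L) = 0.023 / 0.0025071 = 9.1739
Compute sqrt(9.1739) = 3.028845
Compute c / (2*pi) = 343 / 6.283185 = 54.590148
f = 54.590148 * 3.028845 = 165.35

165.35 Hz


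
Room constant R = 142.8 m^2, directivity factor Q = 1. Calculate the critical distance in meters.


Given values:
  R = 142.8 m^2, Q = 1
Formula: d_c = 0.141 * sqrt(Q * R)
Compute Q * R = 1 * 142.8 = 142.8
Compute sqrt(142.8) = 11.9499
d_c = 0.141 * 11.9499 = 1.685

1.685 m


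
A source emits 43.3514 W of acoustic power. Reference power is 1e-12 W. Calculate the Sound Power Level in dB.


Given values:
  W = 43.3514 W
  W_ref = 1e-12 W
Formula: SWL = 10 * log10(W / W_ref)
Compute ratio: W / W_ref = 43351400000000
Compute log10: log10(43351400000000) = 13.637003
Multiply: SWL = 10 * 13.637003 = 136.37

136.37 dB


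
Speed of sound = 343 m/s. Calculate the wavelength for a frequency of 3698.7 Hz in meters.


Given values:
  c = 343 m/s, f = 3698.7 Hz
Formula: lambda = c / f
lambda = 343 / 3698.7
lambda = 0.0927

0.0927 m


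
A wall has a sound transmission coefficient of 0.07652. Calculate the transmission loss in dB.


Given values:
  tau = 0.07652
Formula: TL = 10 * log10(1 / tau)
Compute 1 / tau = 1 / 0.07652 = 13.0685
Compute log10(13.0685) = 1.116226
TL = 10 * 1.116226 = 11.16

11.16 dB


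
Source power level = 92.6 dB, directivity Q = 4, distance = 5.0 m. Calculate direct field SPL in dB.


Given values:
  Lw = 92.6 dB, Q = 4, r = 5.0 m
Formula: SPL = Lw + 10 * log10(Q / (4 * pi * r^2))
Compute 4 * pi * r^2 = 4 * pi * 5.0^2 = 314.1593
Compute Q / denom = 4 / 314.1593 = 0.01273239
Compute 10 * log10(0.01273239) = -18.9509
SPL = 92.6 + (-18.9509) = 73.65

73.65 dB


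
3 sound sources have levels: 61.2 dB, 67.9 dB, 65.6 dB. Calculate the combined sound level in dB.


Formula: L_total = 10 * log10( sum(10^(Li/10)) )
  Source 1: 10^(61.2/10) = 1318256.7386
  Source 2: 10^(67.9/10) = 6165950.0186
  Source 3: 10^(65.6/10) = 3630780.5477
Sum of linear values = 11114987.3049
L_total = 10 * log10(11114987.3049) = 70.46

70.46 dB


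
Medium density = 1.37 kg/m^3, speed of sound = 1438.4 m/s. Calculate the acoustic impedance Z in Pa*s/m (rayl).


Given values:
  rho = 1.37 kg/m^3
  c = 1438.4 m/s
Formula: Z = rho * c
Z = 1.37 * 1438.4
Z = 1970.61

1970.61 rayl


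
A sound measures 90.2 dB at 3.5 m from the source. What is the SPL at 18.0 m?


Given values:
  SPL1 = 90.2 dB, r1 = 3.5 m, r2 = 18.0 m
Formula: SPL2 = SPL1 - 20 * log10(r2 / r1)
Compute ratio: r2 / r1 = 18.0 / 3.5 = 5.1429
Compute log10: log10(5.1429) = 0.711208
Compute drop: 20 * 0.711208 = 14.2242
SPL2 = 90.2 - 14.2242 = 75.98

75.98 dB


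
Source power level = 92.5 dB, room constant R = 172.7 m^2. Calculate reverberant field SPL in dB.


Given values:
  Lw = 92.5 dB, R = 172.7 m^2
Formula: SPL = Lw + 10 * log10(4 / R)
Compute 4 / R = 4 / 172.7 = 0.023162
Compute 10 * log10(0.023162) = -16.3522
SPL = 92.5 + (-16.3522) = 76.15

76.15 dB


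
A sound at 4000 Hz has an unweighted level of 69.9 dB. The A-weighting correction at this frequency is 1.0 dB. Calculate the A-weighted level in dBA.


Given values:
  SPL = 69.9 dB
  A-weighting at 4000 Hz = 1.0 dB
Formula: L_A = SPL + A_weight
L_A = 69.9 + (1.0)
L_A = 70.9

70.9 dBA


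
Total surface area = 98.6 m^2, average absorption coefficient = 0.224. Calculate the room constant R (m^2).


Given values:
  S = 98.6 m^2, alpha = 0.224
Formula: R = S * alpha / (1 - alpha)
Numerator: 98.6 * 0.224 = 22.0864
Denominator: 1 - 0.224 = 0.776
R = 22.0864 / 0.776 = 28.46

28.46 m^2


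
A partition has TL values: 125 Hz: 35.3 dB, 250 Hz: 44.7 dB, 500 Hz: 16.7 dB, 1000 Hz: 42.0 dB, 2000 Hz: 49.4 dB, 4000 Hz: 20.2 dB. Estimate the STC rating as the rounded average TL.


Given TL values at each frequency:
  125 Hz: 35.3 dB
  250 Hz: 44.7 dB
  500 Hz: 16.7 dB
  1000 Hz: 42.0 dB
  2000 Hz: 49.4 dB
  4000 Hz: 20.2 dB
Formula: STC ~ round(average of TL values)
Sum = 35.3 + 44.7 + 16.7 + 42.0 + 49.4 + 20.2 = 208.3
Average = 208.3 / 6 = 34.72
Rounded: 35

35


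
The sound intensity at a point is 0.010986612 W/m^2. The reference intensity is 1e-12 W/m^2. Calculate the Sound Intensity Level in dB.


Given values:
  I = 0.010986612 W/m^2
  I_ref = 1e-12 W/m^2
Formula: SIL = 10 * log10(I / I_ref)
Compute ratio: I / I_ref = 10986612000
Compute log10: log10(10986612000) = 10.040864
Multiply: SIL = 10 * 10.040864 = 100.41

100.41 dB


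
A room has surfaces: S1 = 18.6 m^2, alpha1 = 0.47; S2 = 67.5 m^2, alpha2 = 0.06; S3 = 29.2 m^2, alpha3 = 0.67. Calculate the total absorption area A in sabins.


Given surfaces:
  Surface 1: 18.6 * 0.47 = 8.742
  Surface 2: 67.5 * 0.06 = 4.05
  Surface 3: 29.2 * 0.67 = 19.564
Formula: A = sum(Si * alpha_i)
A = 8.742 + 4.05 + 19.564
A = 32.36

32.36 sabins


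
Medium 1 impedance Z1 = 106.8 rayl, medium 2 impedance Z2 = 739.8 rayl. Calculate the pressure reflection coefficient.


Given values:
  Z1 = 106.8 rayl, Z2 = 739.8 rayl
Formula: R = (Z2 - Z1) / (Z2 + Z1)
Numerator: Z2 - Z1 = 739.8 - 106.8 = 633.0
Denominator: Z2 + Z1 = 739.8 + 106.8 = 846.6
R = 633.0 / 846.6 = 0.7477

0.7477


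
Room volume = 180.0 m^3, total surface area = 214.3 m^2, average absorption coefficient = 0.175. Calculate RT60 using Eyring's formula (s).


Given values:
  V = 180.0 m^3, S = 214.3 m^2, alpha = 0.175
Formula: RT60 = 0.161 * V / (-S * ln(1 - alpha))
Compute ln(1 - 0.175) = ln(0.825) = -0.192372
Denominator: -214.3 * -0.192372 = 41.2253
Numerator: 0.161 * 180.0 = 28.98
RT60 = 28.98 / 41.2253 = 0.703

0.703 s


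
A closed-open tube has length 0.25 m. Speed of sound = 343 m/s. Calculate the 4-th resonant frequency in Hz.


Given values:
  Tube type: closed-open, L = 0.25 m, c = 343 m/s, n = 4
Formula: f_n = (2n - 1) * c / (4 * L)
Compute 2n - 1 = 2*4 - 1 = 7
Compute 4 * L = 4 * 0.25 = 1.0
f = 7 * 343 / 1.0
f = 2401.0

2401.0 Hz


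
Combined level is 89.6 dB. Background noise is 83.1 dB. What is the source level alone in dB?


Given values:
  L_total = 89.6 dB, L_bg = 83.1 dB
Formula: L_source = 10 * log10(10^(L_total/10) - 10^(L_bg/10))
Convert to linear:
  10^(89.6/10) = 912010839.3559
  10^(83.1/10) = 204173794.467
Difference: 912010839.3559 - 204173794.467 = 707837044.8889
L_source = 10 * log10(707837044.8889) = 88.5

88.5 dB


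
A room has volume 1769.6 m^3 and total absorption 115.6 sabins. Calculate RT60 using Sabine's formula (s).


Given values:
  V = 1769.6 m^3
  A = 115.6 sabins
Formula: RT60 = 0.161 * V / A
Numerator: 0.161 * 1769.6 = 284.9056
RT60 = 284.9056 / 115.6 = 2.465

2.465 s


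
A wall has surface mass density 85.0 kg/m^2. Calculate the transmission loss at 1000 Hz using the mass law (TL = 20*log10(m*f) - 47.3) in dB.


Given values:
  m = 85.0 kg/m^2, f = 1000 Hz
Formula: TL = 20 * log10(m * f) - 47.3
Compute m * f = 85.0 * 1000 = 85000.0
Compute log10(85000.0) = 4.929419
Compute 20 * 4.929419 = 98.5884
TL = 98.5884 - 47.3 = 51.29

51.29 dB


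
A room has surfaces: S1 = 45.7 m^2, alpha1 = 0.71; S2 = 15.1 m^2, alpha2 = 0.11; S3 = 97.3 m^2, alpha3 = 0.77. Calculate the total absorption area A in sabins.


Given surfaces:
  Surface 1: 45.7 * 0.71 = 32.447
  Surface 2: 15.1 * 0.11 = 1.661
  Surface 3: 97.3 * 0.77 = 74.921
Formula: A = sum(Si * alpha_i)
A = 32.447 + 1.661 + 74.921
A = 109.03

109.03 sabins


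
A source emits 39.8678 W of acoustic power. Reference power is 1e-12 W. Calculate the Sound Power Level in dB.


Given values:
  W = 39.8678 W
  W_ref = 1e-12 W
Formula: SWL = 10 * log10(W / W_ref)
Compute ratio: W / W_ref = 39867800000000
Compute log10: log10(39867800000000) = 13.600622
Multiply: SWL = 10 * 13.600622 = 136.01

136.01 dB


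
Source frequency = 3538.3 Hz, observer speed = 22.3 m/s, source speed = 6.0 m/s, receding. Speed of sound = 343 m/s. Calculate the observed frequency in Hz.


Given values:
  f_s = 3538.3 Hz, v_o = 22.3 m/s, v_s = 6.0 m/s
  Direction: receding
Formula: f_o = f_s * (c - v_o) / (c + v_s)
Numerator: c - v_o = 343 - 22.3 = 320.7
Denominator: c + v_s = 343 + 6.0 = 349.0
f_o = 3538.3 * 320.7 / 349.0 = 3251.38

3251.38 Hz


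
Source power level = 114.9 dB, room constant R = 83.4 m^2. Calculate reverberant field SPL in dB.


Given values:
  Lw = 114.9 dB, R = 83.4 m^2
Formula: SPL = Lw + 10 * log10(4 / R)
Compute 4 / R = 4 / 83.4 = 0.047962
Compute 10 * log10(0.047962) = -13.191
SPL = 114.9 + (-13.191) = 101.71

101.71 dB


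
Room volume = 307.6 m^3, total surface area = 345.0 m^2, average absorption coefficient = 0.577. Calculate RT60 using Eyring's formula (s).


Given values:
  V = 307.6 m^3, S = 345.0 m^2, alpha = 0.577
Formula: RT60 = 0.161 * V / (-S * ln(1 - alpha))
Compute ln(1 - 0.577) = ln(0.423) = -0.860383
Denominator: -345.0 * -0.860383 = 296.8321
Numerator: 0.161 * 307.6 = 49.5236
RT60 = 49.5236 / 296.8321 = 0.167

0.167 s


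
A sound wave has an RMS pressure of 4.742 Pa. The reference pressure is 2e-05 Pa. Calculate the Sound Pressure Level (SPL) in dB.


Given values:
  p = 4.742 Pa
  p_ref = 2e-05 Pa
Formula: SPL = 20 * log10(p / p_ref)
Compute ratio: p / p_ref = 4.742 / 2e-05 = 237100
Compute log10: log10(237100) = 5.374932
Multiply: SPL = 20 * 5.374932 = 107.5

107.5 dB


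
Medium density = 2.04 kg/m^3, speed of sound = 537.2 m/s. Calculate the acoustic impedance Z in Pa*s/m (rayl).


Given values:
  rho = 2.04 kg/m^3
  c = 537.2 m/s
Formula: Z = rho * c
Z = 2.04 * 537.2
Z = 1095.89

1095.89 rayl


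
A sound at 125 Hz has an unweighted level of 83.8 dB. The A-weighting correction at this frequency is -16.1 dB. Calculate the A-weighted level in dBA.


Given values:
  SPL = 83.8 dB
  A-weighting at 125 Hz = -16.1 dB
Formula: L_A = SPL + A_weight
L_A = 83.8 + (-16.1)
L_A = 67.7

67.7 dBA


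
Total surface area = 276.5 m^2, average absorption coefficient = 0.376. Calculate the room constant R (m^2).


Given values:
  S = 276.5 m^2, alpha = 0.376
Formula: R = S * alpha / (1 - alpha)
Numerator: 276.5 * 0.376 = 103.964
Denominator: 1 - 0.376 = 0.624
R = 103.964 / 0.624 = 166.61

166.61 m^2


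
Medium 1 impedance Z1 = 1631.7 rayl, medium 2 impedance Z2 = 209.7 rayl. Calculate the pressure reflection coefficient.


Given values:
  Z1 = 1631.7 rayl, Z2 = 209.7 rayl
Formula: R = (Z2 - Z1) / (Z2 + Z1)
Numerator: Z2 - Z1 = 209.7 - 1631.7 = -1422.0
Denominator: Z2 + Z1 = 209.7 + 1631.7 = 1841.4
R = -1422.0 / 1841.4 = -0.7722

-0.7722


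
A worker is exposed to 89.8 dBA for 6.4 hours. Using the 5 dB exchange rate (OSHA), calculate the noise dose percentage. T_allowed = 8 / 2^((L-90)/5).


Given values:
  L = 89.8 dBA, T = 6.4 hours
Formula: T_allowed = 8 / 2^((L - 90) / 5)
Compute exponent: (89.8 - 90) / 5 = -0.04
Compute 2^(-0.04) = 0.972655
T_allowed = 8 / 0.972655 = 8.22491 hours
Dose = (T / T_allowed) * 100
Dose = (6.4 / 8.22491) * 100 = 77.81

77.81 %


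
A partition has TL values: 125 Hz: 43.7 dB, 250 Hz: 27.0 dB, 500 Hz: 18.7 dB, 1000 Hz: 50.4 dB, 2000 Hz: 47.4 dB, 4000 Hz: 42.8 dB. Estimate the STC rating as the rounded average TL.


Given TL values at each frequency:
  125 Hz: 43.7 dB
  250 Hz: 27.0 dB
  500 Hz: 18.7 dB
  1000 Hz: 50.4 dB
  2000 Hz: 47.4 dB
  4000 Hz: 42.8 dB
Formula: STC ~ round(average of TL values)
Sum = 43.7 + 27.0 + 18.7 + 50.4 + 47.4 + 42.8 = 230.0
Average = 230.0 / 6 = 38.33
Rounded: 38

38


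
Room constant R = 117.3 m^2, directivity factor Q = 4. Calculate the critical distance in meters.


Given values:
  R = 117.3 m^2, Q = 4
Formula: d_c = 0.141 * sqrt(Q * R)
Compute Q * R = 4 * 117.3 = 469.2
Compute sqrt(469.2) = 21.661
d_c = 0.141 * 21.661 = 3.054

3.054 m


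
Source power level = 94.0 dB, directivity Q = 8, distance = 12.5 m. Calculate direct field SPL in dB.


Given values:
  Lw = 94.0 dB, Q = 8, r = 12.5 m
Formula: SPL = Lw + 10 * log10(Q / (4 * pi * r^2))
Compute 4 * pi * r^2 = 4 * pi * 12.5^2 = 1963.4954
Compute Q / denom = 8 / 1963.4954 = 0.00407437
Compute 10 * log10(0.00407437) = -23.8994
SPL = 94.0 + (-23.8994) = 70.1

70.1 dB


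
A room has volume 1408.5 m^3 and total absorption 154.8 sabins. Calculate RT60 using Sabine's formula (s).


Given values:
  V = 1408.5 m^3
  A = 154.8 sabins
Formula: RT60 = 0.161 * V / A
Numerator: 0.161 * 1408.5 = 226.7685
RT60 = 226.7685 / 154.8 = 1.465

1.465 s


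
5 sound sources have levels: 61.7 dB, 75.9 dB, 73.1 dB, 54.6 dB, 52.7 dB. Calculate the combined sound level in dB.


Formula: L_total = 10 * log10( sum(10^(Li/10)) )
  Source 1: 10^(61.7/10) = 1479108.3882
  Source 2: 10^(75.9/10) = 38904514.4994
  Source 3: 10^(73.1/10) = 20417379.4467
  Source 4: 10^(54.6/10) = 288403.1503
  Source 5: 10^(52.7/10) = 186208.7137
Sum of linear values = 61275614.1983
L_total = 10 * log10(61275614.1983) = 77.87

77.87 dB


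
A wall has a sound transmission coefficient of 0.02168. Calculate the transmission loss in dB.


Given values:
  tau = 0.02168
Formula: TL = 10 * log10(1 / tau)
Compute 1 / tau = 1 / 0.02168 = 46.1255
Compute log10(46.1255) = 1.663941
TL = 10 * 1.663941 = 16.64

16.64 dB


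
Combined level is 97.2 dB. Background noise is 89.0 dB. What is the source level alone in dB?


Given values:
  L_total = 97.2 dB, L_bg = 89.0 dB
Formula: L_source = 10 * log10(10^(L_total/10) - 10^(L_bg/10))
Convert to linear:
  10^(97.2/10) = 5248074602.4977
  10^(89.0/10) = 794328234.7243
Difference: 5248074602.4977 - 794328234.7243 = 4453746367.7734
L_source = 10 * log10(4453746367.7734) = 96.49

96.49 dB


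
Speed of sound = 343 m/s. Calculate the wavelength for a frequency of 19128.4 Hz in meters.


Given values:
  c = 343 m/s, f = 19128.4 Hz
Formula: lambda = c / f
lambda = 343 / 19128.4
lambda = 0.0179

0.0179 m


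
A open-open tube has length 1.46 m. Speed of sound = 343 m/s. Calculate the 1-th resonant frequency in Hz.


Given values:
  Tube type: open-open, L = 1.46 m, c = 343 m/s, n = 1
Formula: f_n = n * c / (2 * L)
Compute 2 * L = 2 * 1.46 = 2.92
f = 1 * 343 / 2.92
f = 117.47

117.47 Hz


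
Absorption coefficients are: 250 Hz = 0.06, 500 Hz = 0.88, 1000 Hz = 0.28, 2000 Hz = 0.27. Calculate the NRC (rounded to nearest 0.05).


Given values:
  a_250 = 0.06, a_500 = 0.88
  a_1000 = 0.28, a_2000 = 0.27
Formula: NRC = (a250 + a500 + a1000 + a2000) / 4
Sum = 0.06 + 0.88 + 0.28 + 0.27 = 1.49
NRC = 1.49 / 4 = 0.3725
Rounded to nearest 0.05: 0.35

0.35


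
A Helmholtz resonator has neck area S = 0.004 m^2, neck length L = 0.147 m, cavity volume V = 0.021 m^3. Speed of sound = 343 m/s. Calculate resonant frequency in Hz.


Given values:
  S = 0.004 m^2, L = 0.147 m, V = 0.021 m^3, c = 343 m/s
Formula: f = (c / (2*pi)) * sqrt(S / (V * L))
Compute V * L = 0.021 * 0.147 = 0.003087
Compute S / (V * L) = 0.004 / 0.003087 = 1.2958
Compute sqrt(1.2958) = 1.138332
Compute c / (2*pi) = 343 / 6.283185 = 54.590148
f = 54.590148 * 1.138332 = 62.14

62.14 Hz


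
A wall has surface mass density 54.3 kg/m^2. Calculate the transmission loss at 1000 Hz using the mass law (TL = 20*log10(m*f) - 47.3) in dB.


Given values:
  m = 54.3 kg/m^2, f = 1000 Hz
Formula: TL = 20 * log10(m * f) - 47.3
Compute m * f = 54.3 * 1000 = 54300.0
Compute log10(54300.0) = 4.7348
Compute 20 * 4.7348 = 94.696
TL = 94.696 - 47.3 = 47.4

47.4 dB


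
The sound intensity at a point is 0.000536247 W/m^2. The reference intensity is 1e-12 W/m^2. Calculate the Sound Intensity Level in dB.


Given values:
  I = 0.000536247 W/m^2
  I_ref = 1e-12 W/m^2
Formula: SIL = 10 * log10(I / I_ref)
Compute ratio: I / I_ref = 536247000
Compute log10: log10(536247000) = 8.729365
Multiply: SIL = 10 * 8.729365 = 87.29

87.29 dB


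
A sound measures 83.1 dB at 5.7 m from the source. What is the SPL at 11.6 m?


Given values:
  SPL1 = 83.1 dB, r1 = 5.7 m, r2 = 11.6 m
Formula: SPL2 = SPL1 - 20 * log10(r2 / r1)
Compute ratio: r2 / r1 = 11.6 / 5.7 = 2.0351
Compute log10: log10(2.0351) = 0.308586
Compute drop: 20 * 0.308586 = 6.1717
SPL2 = 83.1 - 6.1717 = 76.93

76.93 dB


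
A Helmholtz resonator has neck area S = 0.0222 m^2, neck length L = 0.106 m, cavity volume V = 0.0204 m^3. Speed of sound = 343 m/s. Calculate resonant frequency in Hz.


Given values:
  S = 0.0222 m^2, L = 0.106 m, V = 0.0204 m^3, c = 343 m/s
Formula: f = (c / (2*pi)) * sqrt(S / (V * L))
Compute V * L = 0.0204 * 0.106 = 0.0021624
Compute S / (V * L) = 0.0222 / 0.0021624 = 10.2664
Compute sqrt(10.2664) = 3.204122
Compute c / (2*pi) = 343 / 6.283185 = 54.590148
f = 54.590148 * 3.204122 = 174.91

174.91 Hz


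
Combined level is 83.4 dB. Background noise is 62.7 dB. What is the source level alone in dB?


Given values:
  L_total = 83.4 dB, L_bg = 62.7 dB
Formula: L_source = 10 * log10(10^(L_total/10) - 10^(L_bg/10))
Convert to linear:
  10^(83.4/10) = 218776162.395
  10^(62.7/10) = 1862087.1367
Difference: 218776162.395 - 1862087.1367 = 216914075.2583
L_source = 10 * log10(216914075.2583) = 83.36

83.36 dB


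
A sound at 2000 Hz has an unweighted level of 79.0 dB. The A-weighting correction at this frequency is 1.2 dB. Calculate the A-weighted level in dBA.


Given values:
  SPL = 79.0 dB
  A-weighting at 2000 Hz = 1.2 dB
Formula: L_A = SPL + A_weight
L_A = 79.0 + (1.2)
L_A = 80.2

80.2 dBA


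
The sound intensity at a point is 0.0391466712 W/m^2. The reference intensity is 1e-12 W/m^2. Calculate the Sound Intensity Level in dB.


Given values:
  I = 0.0391466712 W/m^2
  I_ref = 1e-12 W/m^2
Formula: SIL = 10 * log10(I / I_ref)
Compute ratio: I / I_ref = 39146671200
Compute log10: log10(39146671200) = 10.592695
Multiply: SIL = 10 * 10.592695 = 105.93

105.93 dB


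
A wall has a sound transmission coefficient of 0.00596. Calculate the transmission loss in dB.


Given values:
  tau = 0.00596
Formula: TL = 10 * log10(1 / tau)
Compute 1 / tau = 1 / 0.00596 = 167.7852
Compute log10(167.7852) = 2.224754
TL = 10 * 2.224754 = 22.25

22.25 dB


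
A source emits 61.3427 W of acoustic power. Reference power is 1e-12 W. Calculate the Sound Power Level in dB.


Given values:
  W = 61.3427 W
  W_ref = 1e-12 W
Formula: SWL = 10 * log10(W / W_ref)
Compute ratio: W / W_ref = 61342700000000
Compute log10: log10(61342700000000) = 13.787763
Multiply: SWL = 10 * 13.787763 = 137.88

137.88 dB


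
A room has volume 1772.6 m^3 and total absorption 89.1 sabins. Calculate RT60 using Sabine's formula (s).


Given values:
  V = 1772.6 m^3
  A = 89.1 sabins
Formula: RT60 = 0.161 * V / A
Numerator: 0.161 * 1772.6 = 285.3886
RT60 = 285.3886 / 89.1 = 3.203

3.203 s


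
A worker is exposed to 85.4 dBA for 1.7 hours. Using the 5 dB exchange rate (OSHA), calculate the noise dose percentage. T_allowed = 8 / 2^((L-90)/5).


Given values:
  L = 85.4 dBA, T = 1.7 hours
Formula: T_allowed = 8 / 2^((L - 90) / 5)
Compute exponent: (85.4 - 90) / 5 = -0.92
Compute 2^(-0.92) = 0.528509
T_allowed = 8 / 0.528509 = 15.136923 hours
Dose = (T / T_allowed) * 100
Dose = (1.7 / 15.136923) * 100 = 11.23

11.23 %


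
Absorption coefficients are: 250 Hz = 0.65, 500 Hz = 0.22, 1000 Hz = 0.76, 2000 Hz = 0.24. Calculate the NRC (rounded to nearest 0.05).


Given values:
  a_250 = 0.65, a_500 = 0.22
  a_1000 = 0.76, a_2000 = 0.24
Formula: NRC = (a250 + a500 + a1000 + a2000) / 4
Sum = 0.65 + 0.22 + 0.76 + 0.24 = 1.87
NRC = 1.87 / 4 = 0.4675
Rounded to nearest 0.05: 0.45

0.45


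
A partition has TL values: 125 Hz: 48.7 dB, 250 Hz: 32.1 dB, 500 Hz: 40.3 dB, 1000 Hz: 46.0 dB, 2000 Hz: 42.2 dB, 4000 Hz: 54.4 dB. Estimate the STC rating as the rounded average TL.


Given TL values at each frequency:
  125 Hz: 48.7 dB
  250 Hz: 32.1 dB
  500 Hz: 40.3 dB
  1000 Hz: 46.0 dB
  2000 Hz: 42.2 dB
  4000 Hz: 54.4 dB
Formula: STC ~ round(average of TL values)
Sum = 48.7 + 32.1 + 40.3 + 46.0 + 42.2 + 54.4 = 263.7
Average = 263.7 / 6 = 43.95
Rounded: 44

44


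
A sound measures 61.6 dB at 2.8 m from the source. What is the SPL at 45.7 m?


Given values:
  SPL1 = 61.6 dB, r1 = 2.8 m, r2 = 45.7 m
Formula: SPL2 = SPL1 - 20 * log10(r2 / r1)
Compute ratio: r2 / r1 = 45.7 / 2.8 = 16.3214
Compute log10: log10(16.3214) = 1.212757
Compute drop: 20 * 1.212757 = 24.2551
SPL2 = 61.6 - 24.2551 = 37.34

37.34 dB


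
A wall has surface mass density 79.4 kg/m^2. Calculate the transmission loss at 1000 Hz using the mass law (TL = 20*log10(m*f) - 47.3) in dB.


Given values:
  m = 79.4 kg/m^2, f = 1000 Hz
Formula: TL = 20 * log10(m * f) - 47.3
Compute m * f = 79.4 * 1000 = 79400.0
Compute log10(79400.0) = 4.899821
Compute 20 * 4.899821 = 97.9964
TL = 97.9964 - 47.3 = 50.7

50.7 dB


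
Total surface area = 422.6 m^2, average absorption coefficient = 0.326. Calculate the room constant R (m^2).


Given values:
  S = 422.6 m^2, alpha = 0.326
Formula: R = S * alpha / (1 - alpha)
Numerator: 422.6 * 0.326 = 137.7676
Denominator: 1 - 0.326 = 0.674
R = 137.7676 / 0.674 = 204.4

204.4 m^2


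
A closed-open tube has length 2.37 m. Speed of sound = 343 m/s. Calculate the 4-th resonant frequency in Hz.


Given values:
  Tube type: closed-open, L = 2.37 m, c = 343 m/s, n = 4
Formula: f_n = (2n - 1) * c / (4 * L)
Compute 2n - 1 = 2*4 - 1 = 7
Compute 4 * L = 4 * 2.37 = 9.48
f = 7 * 343 / 9.48
f = 253.27

253.27 Hz


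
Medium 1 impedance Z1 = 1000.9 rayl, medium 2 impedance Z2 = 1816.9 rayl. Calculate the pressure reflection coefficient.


Given values:
  Z1 = 1000.9 rayl, Z2 = 1816.9 rayl
Formula: R = (Z2 - Z1) / (Z2 + Z1)
Numerator: Z2 - Z1 = 1816.9 - 1000.9 = 816.0
Denominator: Z2 + Z1 = 1816.9 + 1000.9 = 2817.8
R = 816.0 / 2817.8 = 0.2896

0.2896


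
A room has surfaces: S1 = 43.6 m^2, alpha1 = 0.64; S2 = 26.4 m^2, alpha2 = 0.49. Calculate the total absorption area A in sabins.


Given surfaces:
  Surface 1: 43.6 * 0.64 = 27.904
  Surface 2: 26.4 * 0.49 = 12.936
Formula: A = sum(Si * alpha_i)
A = 27.904 + 12.936
A = 40.84

40.84 sabins


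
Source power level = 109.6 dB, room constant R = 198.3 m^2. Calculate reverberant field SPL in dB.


Given values:
  Lw = 109.6 dB, R = 198.3 m^2
Formula: SPL = Lw + 10 * log10(4 / R)
Compute 4 / R = 4 / 198.3 = 0.020171
Compute 10 * log10(0.020171) = -16.9527
SPL = 109.6 + (-16.9527) = 92.65

92.65 dB


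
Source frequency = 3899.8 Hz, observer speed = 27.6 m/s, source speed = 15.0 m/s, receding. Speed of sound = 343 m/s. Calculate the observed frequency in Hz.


Given values:
  f_s = 3899.8 Hz, v_o = 27.6 m/s, v_s = 15.0 m/s
  Direction: receding
Formula: f_o = f_s * (c - v_o) / (c + v_s)
Numerator: c - v_o = 343 - 27.6 = 315.4
Denominator: c + v_s = 343 + 15.0 = 358.0
f_o = 3899.8 * 315.4 / 358.0 = 3435.75

3435.75 Hz


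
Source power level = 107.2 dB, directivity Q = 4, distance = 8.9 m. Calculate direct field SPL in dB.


Given values:
  Lw = 107.2 dB, Q = 4, r = 8.9 m
Formula: SPL = Lw + 10 * log10(Q / (4 * pi * r^2))
Compute 4 * pi * r^2 = 4 * pi * 8.9^2 = 995.3822
Compute Q / denom = 4 / 995.3822 = 0.00401856
Compute 10 * log10(0.00401856) = -23.9593
SPL = 107.2 + (-23.9593) = 83.24

83.24 dB


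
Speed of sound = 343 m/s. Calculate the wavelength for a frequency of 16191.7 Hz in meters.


Given values:
  c = 343 m/s, f = 16191.7 Hz
Formula: lambda = c / f
lambda = 343 / 16191.7
lambda = 0.0212

0.0212 m


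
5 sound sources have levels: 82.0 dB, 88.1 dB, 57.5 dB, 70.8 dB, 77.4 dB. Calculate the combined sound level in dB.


Formula: L_total = 10 * log10( sum(10^(Li/10)) )
  Source 1: 10^(82.0/10) = 158489319.2461
  Source 2: 10^(88.1/10) = 645654229.0347
  Source 3: 10^(57.5/10) = 562341.3252
  Source 4: 10^(70.8/10) = 12022644.3462
  Source 5: 10^(77.4/10) = 54954087.3858
Sum of linear values = 871682621.338
L_total = 10 * log10(871682621.338) = 89.4

89.4 dB


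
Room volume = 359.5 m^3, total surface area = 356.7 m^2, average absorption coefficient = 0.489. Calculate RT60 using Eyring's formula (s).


Given values:
  V = 359.5 m^3, S = 356.7 m^2, alpha = 0.489
Formula: RT60 = 0.161 * V / (-S * ln(1 - alpha))
Compute ln(1 - 0.489) = ln(0.511) = -0.671386
Denominator: -356.7 * -0.671386 = 239.4834
Numerator: 0.161 * 359.5 = 57.8795
RT60 = 57.8795 / 239.4834 = 0.242

0.242 s


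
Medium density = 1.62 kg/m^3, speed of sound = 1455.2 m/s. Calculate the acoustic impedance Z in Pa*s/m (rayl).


Given values:
  rho = 1.62 kg/m^3
  c = 1455.2 m/s
Formula: Z = rho * c
Z = 1.62 * 1455.2
Z = 2357.42

2357.42 rayl


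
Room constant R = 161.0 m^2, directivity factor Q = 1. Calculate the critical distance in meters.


Given values:
  R = 161.0 m^2, Q = 1
Formula: d_c = 0.141 * sqrt(Q * R)
Compute Q * R = 1 * 161.0 = 161.0
Compute sqrt(161.0) = 12.6886
d_c = 0.141 * 12.6886 = 1.789

1.789 m


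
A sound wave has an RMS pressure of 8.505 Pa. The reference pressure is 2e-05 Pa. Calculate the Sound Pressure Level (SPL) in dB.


Given values:
  p = 8.505 Pa
  p_ref = 2e-05 Pa
Formula: SPL = 20 * log10(p / p_ref)
Compute ratio: p / p_ref = 8.505 / 2e-05 = 425250
Compute log10: log10(425250) = 5.628644
Multiply: SPL = 20 * 5.628644 = 112.57

112.57 dB


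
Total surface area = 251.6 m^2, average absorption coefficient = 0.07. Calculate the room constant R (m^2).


Given values:
  S = 251.6 m^2, alpha = 0.07
Formula: R = S * alpha / (1 - alpha)
Numerator: 251.6 * 0.07 = 17.612
Denominator: 1 - 0.07 = 0.93
R = 17.612 / 0.93 = 18.94

18.94 m^2


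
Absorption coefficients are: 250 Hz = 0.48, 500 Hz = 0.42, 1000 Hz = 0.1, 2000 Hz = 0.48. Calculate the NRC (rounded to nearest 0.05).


Given values:
  a_250 = 0.48, a_500 = 0.42
  a_1000 = 0.1, a_2000 = 0.48
Formula: NRC = (a250 + a500 + a1000 + a2000) / 4
Sum = 0.48 + 0.42 + 0.1 + 0.48 = 1.48
NRC = 1.48 / 4 = 0.37
Rounded to nearest 0.05: 0.35

0.35
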